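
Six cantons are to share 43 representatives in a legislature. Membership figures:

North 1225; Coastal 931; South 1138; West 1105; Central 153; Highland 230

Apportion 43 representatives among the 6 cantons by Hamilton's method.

Total 4782; standard divisor 4782/43 ≈ 111.209.
Standard quotas: North 11.015, Coastal 8.372, South 10.233, West 9.936, Central 1.376, Highland 2.068.
Lower quotas: North 11, Coastal 8, South 10, West 9, Central 1, Highland 2 (sum 41, leaving 2 seats).
Remainders in descending order: West 0.936, Central 0.376, Coastal 0.372, South 0.233, Highland 0.068, North 0.015.
The surplus seats go to West, Central.

North 11, Coastal 8, South 10, West 10, Central 2, Highland 2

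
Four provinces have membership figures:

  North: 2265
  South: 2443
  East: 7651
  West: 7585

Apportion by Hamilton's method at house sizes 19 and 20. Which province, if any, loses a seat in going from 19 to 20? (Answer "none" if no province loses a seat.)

South

At 19 seats: North 2, South 3, East 7, West 7.
At 20 seats: North 2, South 2, East 8, West 8.
South drops from 3 to 2.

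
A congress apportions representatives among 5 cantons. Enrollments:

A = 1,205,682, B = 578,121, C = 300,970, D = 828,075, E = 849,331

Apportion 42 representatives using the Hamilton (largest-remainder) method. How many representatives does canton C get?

Standard divisor: 3762179 ÷ 42 ≈ 89575.69.
Standard quotas: A 13.4599, B 6.4540, C 3.3600, D 9.2444, E 9.4817.
Lower quotas: A 13, B 6, C 3, D 9, E 9 (sum 40, leaving 2 seats).
Remainders in descending order: E 0.4817, A 0.4599, B 0.4540, C 0.3600, D 0.2444.
The surplus seats go to E, A.
C receives 3.

3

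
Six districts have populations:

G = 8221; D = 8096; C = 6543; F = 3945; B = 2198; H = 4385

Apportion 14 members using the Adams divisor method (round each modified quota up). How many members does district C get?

Standard divisor 33388/14 ≈ 2384.857; standard quotas: G 3.447, D 3.395, C 2.744, F 1.654, B 0.922, H 1.839.
Rounding up gives 4, 4, 3, 2, 1, 2 = 16 seats, so the divisor must be adjusted.
With modified divisor 3000: modified quotas G 2.740, D 2.699, C 2.181, F 1.315, B 0.733, H 1.462.
Rounding up: G 3, D 3, C 3, F 2, B 1, H 2 (total 14).
C receives 3.

3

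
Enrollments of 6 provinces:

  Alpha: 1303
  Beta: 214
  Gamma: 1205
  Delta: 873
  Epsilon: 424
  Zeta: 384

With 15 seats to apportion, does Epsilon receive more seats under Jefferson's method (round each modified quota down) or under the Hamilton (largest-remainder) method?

Hamilton

Jefferson: Alpha 5, Beta 0, Gamma 5, Delta 3, Epsilon 1, Zeta 1.
Hamilton: Alpha 4, Beta 1, Gamma 4, Delta 3, Epsilon 2, Zeta 1.
Epsilon gets 1 under Jefferson and 2 under Hamilton.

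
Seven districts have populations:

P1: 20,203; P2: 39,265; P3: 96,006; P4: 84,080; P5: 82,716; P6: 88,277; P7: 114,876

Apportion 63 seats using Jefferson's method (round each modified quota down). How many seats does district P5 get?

Standard divisor 525423/63 ≈ 8340.048; standard quotas: P1 2.422, P2 4.708, P3 11.511, P4 10.081, P5 9.918, P6 10.585, P7 13.774.
Rounding down gives 2, 4, 11, 10, 9, 10, 13 = 59 seats, so the divisor must be adjusted.
With modified divisor 7900: modified quotas P1 2.557, P2 4.970, P3 12.153, P4 10.643, P5 10.470, P6 11.174, P7 14.541.
Rounding down: P1 2, P2 4, P3 12, P4 10, P5 10, P6 11, P7 14 (total 63).
P5 receives 10.

10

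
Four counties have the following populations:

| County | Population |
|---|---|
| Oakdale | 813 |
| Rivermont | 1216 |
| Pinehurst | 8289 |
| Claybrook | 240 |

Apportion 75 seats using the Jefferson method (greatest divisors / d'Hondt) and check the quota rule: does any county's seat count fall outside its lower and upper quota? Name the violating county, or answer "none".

Standard quotas: Oakdale 5.775, Rivermont 8.638, Pinehurst 58.882, Claybrook 1.705.
Jefferson allocation: Oakdale 5, Rivermont 8, Pinehurst 61, Claybrook 1.
Pinehurst has quota 58.882 (lower 58, upper 59) but receives 61 — outside the quota interval.

Pinehurst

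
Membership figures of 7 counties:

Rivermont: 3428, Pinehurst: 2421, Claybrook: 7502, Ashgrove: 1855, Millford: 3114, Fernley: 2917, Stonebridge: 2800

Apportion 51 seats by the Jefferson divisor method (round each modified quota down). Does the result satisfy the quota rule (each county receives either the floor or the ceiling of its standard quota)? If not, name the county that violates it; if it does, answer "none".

Standard quotas: Rivermont 7.273, Pinehurst 5.137, Claybrook 15.917, Ashgrove 3.936, Millford 6.607, Fernley 6.189, Stonebridge 5.941.
Jefferson allocation: Rivermont 7, Pinehurst 5, Claybrook 16, Ashgrove 4, Millford 7, Fernley 6, Stonebridge 6.
Every allocation lies between the lower and upper quota.

none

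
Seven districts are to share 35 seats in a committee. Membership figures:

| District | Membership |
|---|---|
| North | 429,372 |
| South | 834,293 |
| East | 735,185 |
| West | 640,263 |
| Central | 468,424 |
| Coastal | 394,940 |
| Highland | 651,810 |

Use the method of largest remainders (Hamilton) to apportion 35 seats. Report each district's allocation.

North 4, South 7, East 6, West 5, Central 4, Coastal 3, Highland 6

The standard divisor is 4154287/35 ≈ 118693.914.
Standard quotas: North 3.6175, South 7.0289, East 6.1940, West 5.3942, Central 3.9465, Coastal 3.3274, Highland 5.4915.
Lower quotas: North 3, South 7, East 6, West 5, Central 3, Coastal 3, Highland 5 (sum 32, leaving 3 seats).
Remainders in descending order: Central 0.9465, North 0.6175, Highland 0.4915, West 0.3942, Coastal 0.3274, East 0.1940, South 0.0289.
Largest remainders: Central, North, Highland receive the extra seats.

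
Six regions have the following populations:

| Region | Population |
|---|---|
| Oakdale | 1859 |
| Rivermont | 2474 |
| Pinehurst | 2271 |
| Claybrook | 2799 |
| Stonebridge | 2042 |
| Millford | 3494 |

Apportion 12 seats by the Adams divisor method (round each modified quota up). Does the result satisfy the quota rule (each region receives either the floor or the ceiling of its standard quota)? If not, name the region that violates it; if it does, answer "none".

none

Standard quotas: Oakdale 1.493, Rivermont 1.987, Pinehurst 1.824, Claybrook 2.248, Stonebridge 1.640, Millford 2.807.
Adams allocation: Oakdale 2, Rivermont 2, Pinehurst 2, Claybrook 2, Stonebridge 2, Millford 2.
Every allocation lies between the lower and upper quota.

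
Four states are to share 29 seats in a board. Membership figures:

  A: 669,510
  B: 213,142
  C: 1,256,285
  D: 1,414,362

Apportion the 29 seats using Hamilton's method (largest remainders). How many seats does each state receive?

Standard divisor: 3553299 ÷ 29 ≈ 122527.552.
Standard quotas: A 5.4642, B 1.7395, C 10.2531, D 11.5432.
Lower quotas: A 5, B 1, C 10, D 11 (sum 27, leaving 2 seats).
Remainders in descending order: B 0.7395, D 0.5432, A 0.4642, C 0.2531.
The surplus seats go to B, D.

A: 5, B: 2, C: 10, D: 12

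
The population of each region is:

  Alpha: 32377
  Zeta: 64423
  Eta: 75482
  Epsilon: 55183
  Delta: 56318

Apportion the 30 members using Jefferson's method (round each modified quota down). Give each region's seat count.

Alpha=3, Zeta=7, Eta=8, Epsilon=6, Delta=6

Standard divisor 283783/30 ≈ 9459.433; standard quotas: Alpha 3.423, Zeta 6.810, Eta 7.980, Epsilon 5.834, Delta 5.954.
Rounding down gives 3, 6, 7, 5, 5 = 26 seats, so the divisor must be adjusted.
With modified divisor 8800: modified quotas Alpha 3.679, Zeta 7.321, Eta 8.578, Epsilon 6.271, Delta 6.400.
Rounding down: Alpha 3, Zeta 7, Eta 8, Epsilon 6, Delta 6 (total 30).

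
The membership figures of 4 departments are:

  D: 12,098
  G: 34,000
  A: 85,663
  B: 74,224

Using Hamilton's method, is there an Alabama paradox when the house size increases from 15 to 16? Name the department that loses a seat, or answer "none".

At 15 seats: D 1, G 3, A 6, B 5.
At 16 seats: D 1, G 2, A 7, B 6.
G drops from 3 to 2.

G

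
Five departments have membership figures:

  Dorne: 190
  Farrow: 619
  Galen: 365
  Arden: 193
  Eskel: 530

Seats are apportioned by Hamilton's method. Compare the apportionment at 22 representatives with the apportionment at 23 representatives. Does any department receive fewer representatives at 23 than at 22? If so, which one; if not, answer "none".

Arden

At 22 seats: Dorne 2, Farrow 7, Galen 4, Arden 3, Eskel 6.
At 23 seats: Dorne 2, Farrow 8, Galen 4, Arden 2, Eskel 7.
Arden drops from 3 to 2.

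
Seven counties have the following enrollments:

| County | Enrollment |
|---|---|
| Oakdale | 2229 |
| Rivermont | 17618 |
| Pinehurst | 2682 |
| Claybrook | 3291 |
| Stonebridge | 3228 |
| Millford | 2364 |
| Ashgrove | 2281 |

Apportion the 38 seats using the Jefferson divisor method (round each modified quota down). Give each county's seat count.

Standard divisor 33693/38 ≈ 886.658; standard quotas: Oakdale 2.514, Rivermont 19.870, Pinehurst 3.025, Claybrook 3.712, Stonebridge 3.641, Millford 2.666, Ashgrove 2.573.
Rounding down gives 2, 19, 3, 3, 3, 2, 2 = 34 seats, so the divisor must be adjusted.
With modified divisor 802.67: modified quotas Oakdale 2.777, Rivermont 21.949, Pinehurst 3.341, Claybrook 4.100, Stonebridge 4.022, Millford 2.945, Ashgrove 2.842.
Rounding down: Oakdale 2, Rivermont 21, Pinehurst 3, Claybrook 4, Stonebridge 4, Millford 2, Ashgrove 2 (total 38).

Oakdale: 2; Rivermont: 21; Pinehurst: 3; Claybrook: 4; Stonebridge: 4; Millford: 2; Ashgrove: 2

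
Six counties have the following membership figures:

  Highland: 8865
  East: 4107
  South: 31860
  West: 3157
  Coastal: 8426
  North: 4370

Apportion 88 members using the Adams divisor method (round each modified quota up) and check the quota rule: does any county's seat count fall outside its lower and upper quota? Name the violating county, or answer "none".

Standard quotas: Highland 12.834, East 5.946, South 46.125, West 4.570, Coastal 12.199, North 6.327.
Adams allocation: Highland 13, East 6, South 45, West 5, Coastal 12, North 7.
South has quota 46.125 (lower 46, upper 47) but receives 45 — outside the quota interval.

South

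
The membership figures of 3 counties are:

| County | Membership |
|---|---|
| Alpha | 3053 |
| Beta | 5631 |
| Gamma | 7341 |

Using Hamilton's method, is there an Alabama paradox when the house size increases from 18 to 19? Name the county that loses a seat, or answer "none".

Alpha

At 18 seats: Alpha 4, Beta 6, Gamma 8.
At 19 seats: Alpha 3, Beta 7, Gamma 9.
Alpha drops from 4 to 3.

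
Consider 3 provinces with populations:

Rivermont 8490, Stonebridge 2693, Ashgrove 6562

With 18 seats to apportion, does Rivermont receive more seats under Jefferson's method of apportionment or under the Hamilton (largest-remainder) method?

Jefferson: Rivermont 9, Stonebridge 2, Ashgrove 7.
Hamilton: Rivermont 8, Stonebridge 3, Ashgrove 7.
Rivermont gets 9 under Jefferson and 8 under Hamilton.

Jefferson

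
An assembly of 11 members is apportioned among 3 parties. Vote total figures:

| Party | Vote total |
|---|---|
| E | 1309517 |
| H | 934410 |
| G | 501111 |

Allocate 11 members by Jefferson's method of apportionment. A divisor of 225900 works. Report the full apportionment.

With modified divisor 225900: modified quotas E 5.797, H 4.136, G 2.218.
Rounding down: E 5, H 4, G 2 (total 11).

E: 5, H: 4, G: 2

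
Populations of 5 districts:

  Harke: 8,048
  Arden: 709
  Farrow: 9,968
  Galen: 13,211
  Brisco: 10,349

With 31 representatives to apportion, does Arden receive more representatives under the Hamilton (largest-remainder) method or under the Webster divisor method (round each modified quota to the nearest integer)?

Hamilton: Harke 6, Arden 0, Farrow 7, Galen 10, Brisco 8.
Webster: Harke 6, Arden 1, Farrow 7, Galen 10, Brisco 7.
Arden gets 0 under Hamilton and 1 under Webster.

Webster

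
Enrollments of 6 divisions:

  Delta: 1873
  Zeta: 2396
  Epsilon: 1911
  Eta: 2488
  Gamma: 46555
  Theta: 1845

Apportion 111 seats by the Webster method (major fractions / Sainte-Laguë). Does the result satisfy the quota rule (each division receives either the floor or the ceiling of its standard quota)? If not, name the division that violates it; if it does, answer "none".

Standard quotas: Delta 3.643, Zeta 4.660, Epsilon 3.717, Eta 4.839, Gamma 90.552, Theta 3.589.
Webster allocation: Delta 4, Zeta 5, Epsilon 4, Eta 5, Gamma 89, Theta 4.
Gamma has quota 90.552 (lower 90, upper 91) but receives 89 — outside the quota interval.

Gamma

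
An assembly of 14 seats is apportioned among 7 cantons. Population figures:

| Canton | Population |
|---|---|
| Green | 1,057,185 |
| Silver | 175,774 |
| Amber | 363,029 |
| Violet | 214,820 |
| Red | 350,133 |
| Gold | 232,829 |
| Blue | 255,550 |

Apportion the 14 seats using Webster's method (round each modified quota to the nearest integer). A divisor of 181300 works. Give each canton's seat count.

Green: 6; Silver: 1; Amber: 2; Violet: 1; Red: 2; Gold: 1; Blue: 1

With modified divisor 181300: modified quotas Green 5.831, Silver 0.970, Amber 2.002, Violet 1.185, Red 1.931, Gold 1.284, Blue 1.410.
Rounding to the nearest integer: Green 6, Silver 1, Amber 2, Violet 1, Red 2, Gold 1, Blue 1 (total 14).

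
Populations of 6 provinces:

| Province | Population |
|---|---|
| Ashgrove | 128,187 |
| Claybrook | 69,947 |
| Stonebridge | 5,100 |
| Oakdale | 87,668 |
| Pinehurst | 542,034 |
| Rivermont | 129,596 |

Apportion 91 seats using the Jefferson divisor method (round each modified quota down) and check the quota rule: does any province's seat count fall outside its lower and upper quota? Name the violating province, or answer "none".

Pinehurst

Standard quotas: Ashgrove 12.119, Claybrook 6.613, Stonebridge 0.482, Oakdale 8.288, Pinehurst 51.245, Rivermont 12.252.
Jefferson allocation: Ashgrove 12, Claybrook 6, Stonebridge 0, Oakdale 8, Pinehurst 53, Rivermont 12.
Pinehurst has quota 51.245 (lower 51, upper 52) but receives 53 — outside the quota interval.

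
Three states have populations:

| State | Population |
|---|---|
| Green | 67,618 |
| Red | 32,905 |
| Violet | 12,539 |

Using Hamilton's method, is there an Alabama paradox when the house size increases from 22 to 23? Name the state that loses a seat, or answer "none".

At 22 seats: Green 13, Red 6, Violet 3.
At 23 seats: Green 14, Red 7, Violet 2.
Violet drops from 3 to 2.

Violet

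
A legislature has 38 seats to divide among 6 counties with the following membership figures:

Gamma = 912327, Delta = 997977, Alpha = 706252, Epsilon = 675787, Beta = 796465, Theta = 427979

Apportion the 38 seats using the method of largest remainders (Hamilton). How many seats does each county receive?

Gamma 8; Delta 8; Alpha 6; Epsilon 6; Beta 7; Theta 3

Standard divisor: 4516787 ÷ 38 ≈ 118862.816.
Standard quotas: Gamma 7.6755, Delta 8.3960, Alpha 5.9417, Epsilon 5.6854, Beta 6.7007, Theta 3.6006.
Lower quotas: Gamma 7, Delta 8, Alpha 5, Epsilon 5, Beta 6, Theta 3 (sum 34, leaving 4 seats).
Remainders in descending order: Alpha 0.9417, Beta 0.7007, Epsilon 0.6854, Gamma 0.6755, Theta 0.6006, Delta 0.3960.
Largest remainders: Alpha, Beta, Epsilon, Gamma receive the extra seats.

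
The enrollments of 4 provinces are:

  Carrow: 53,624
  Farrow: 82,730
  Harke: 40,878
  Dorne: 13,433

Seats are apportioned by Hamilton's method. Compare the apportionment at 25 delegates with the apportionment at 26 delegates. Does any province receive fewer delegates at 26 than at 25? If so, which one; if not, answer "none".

At 25 seats: Carrow 7, Farrow 11, Harke 5, Dorne 2.
At 26 seats: Carrow 7, Farrow 11, Harke 6, Dorne 2.
No province's allocation decreased.

none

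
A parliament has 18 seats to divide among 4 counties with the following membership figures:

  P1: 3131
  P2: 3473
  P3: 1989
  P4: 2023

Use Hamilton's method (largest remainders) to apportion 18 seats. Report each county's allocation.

P1 5; P2 6; P3 3; P4 4

Total 10616; standard divisor 10616/18 ≈ 589.778.
Standard quotas: P1 5.309, P2 5.889, P3 3.372, P4 3.430.
Lower quotas: P1 5, P2 5, P3 3, P4 3 (sum 16, leaving 2 seats).
Remainders in descending order: P2 0.889, P4 0.430, P3 0.372, P1 0.309.
Largest remainders: P2, P4 receive the extra seats.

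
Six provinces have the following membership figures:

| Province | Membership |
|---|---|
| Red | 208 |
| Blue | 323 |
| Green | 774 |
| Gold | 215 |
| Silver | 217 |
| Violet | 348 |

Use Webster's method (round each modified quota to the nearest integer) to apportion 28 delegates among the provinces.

Red=3, Blue=4, Green=10, Gold=3, Silver=3, Violet=5

Standard divisor 2085/28 ≈ 74.464; standard quotas: Red 2.793, Blue 4.338, Green 10.394, Gold 2.887, Silver 2.914, Violet 4.673.
Rounding to the nearest integer gives Red 3, Blue 4, Green 10, Gold 3, Silver 3, Violet 5 — total 28, matching the house size, so no adjustment is needed.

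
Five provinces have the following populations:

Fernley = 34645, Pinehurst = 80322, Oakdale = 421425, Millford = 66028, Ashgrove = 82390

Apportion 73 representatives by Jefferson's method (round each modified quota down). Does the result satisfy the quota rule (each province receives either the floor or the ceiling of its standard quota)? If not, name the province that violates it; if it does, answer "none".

Standard quotas: Fernley 3.693, Pinehurst 8.562, Oakdale 44.923, Millford 7.039, Ashgrove 8.783.
Jefferson allocation: Fernley 3, Pinehurst 8, Oakdale 46, Millford 7, Ashgrove 9.
Oakdale has quota 44.923 (lower 44, upper 45) but receives 46 — outside the quota interval.

Oakdale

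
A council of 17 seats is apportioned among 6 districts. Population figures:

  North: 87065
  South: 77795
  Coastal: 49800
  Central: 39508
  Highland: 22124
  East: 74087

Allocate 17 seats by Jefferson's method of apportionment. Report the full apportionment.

North=4, South=4, Coastal=2, Central=2, Highland=1, East=4

Standard divisor 350379/17 ≈ 20610.529; standard quotas: North 4.224, South 3.775, Coastal 2.416, Central 1.917, Highland 1.073, East 3.595.
Rounding down gives 4, 3, 2, 1, 1, 3 = 14 seats, so the divisor must be adjusted.
With modified divisor 18000: modified quotas North 4.837, South 4.322, Coastal 2.767, Central 2.195, Highland 1.229, East 4.116.
Rounding down: North 4, South 4, Coastal 2, Central 2, Highland 1, East 4 (total 17).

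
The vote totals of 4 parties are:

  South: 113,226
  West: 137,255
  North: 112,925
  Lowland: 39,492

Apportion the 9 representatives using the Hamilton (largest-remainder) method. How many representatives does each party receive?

South=3, West=3, North=2, Lowland=1

Standard divisor: 402898 ÷ 9 ≈ 44766.444.
Standard quotas: South 2.5293, West 3.0660, North 2.5225, Lowland 0.8822.
Lower quotas: South 2, West 3, North 2, Lowland 0 (sum 7, leaving 2 seats).
Remainders in descending order: Lowland 0.8822, South 0.5293, North 0.5225, West 0.0660.
Largest remainders: Lowland, South receive the extra seats.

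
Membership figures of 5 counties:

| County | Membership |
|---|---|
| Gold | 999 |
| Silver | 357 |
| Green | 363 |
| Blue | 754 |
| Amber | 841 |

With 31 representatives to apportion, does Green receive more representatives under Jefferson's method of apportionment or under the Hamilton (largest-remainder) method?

Hamilton

Jefferson: Gold 10, Silver 3, Green 3, Blue 7, Amber 8.
Hamilton: Gold 9, Silver 3, Green 4, Blue 7, Amber 8.
Green gets 3 under Jefferson and 4 under Hamilton.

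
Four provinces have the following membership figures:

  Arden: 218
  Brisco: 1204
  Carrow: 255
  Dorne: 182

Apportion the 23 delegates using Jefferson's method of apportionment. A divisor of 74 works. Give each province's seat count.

With modified divisor 74: modified quotas Arden 2.946, Brisco 16.270, Carrow 3.446, Dorne 2.459.
Rounding down: Arden 2, Brisco 16, Carrow 3, Dorne 2 (total 23).

Arden=2, Brisco=16, Carrow=3, Dorne=2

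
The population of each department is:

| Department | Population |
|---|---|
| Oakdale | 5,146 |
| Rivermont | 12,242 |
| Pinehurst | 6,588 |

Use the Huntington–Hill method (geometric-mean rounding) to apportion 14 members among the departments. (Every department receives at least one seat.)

With divisor 1762: modified quotas Oakdale 2.921, Rivermont 6.948, Pinehurst 3.739.
Geometric-mean thresholds: Oakdale √(2·3)=2.449, Rivermont √(6·7)=6.481, Pinehurst √(3·4)=3.464.
Each quota rounded against its threshold gives Oakdale 3, Rivermont 7, Pinehurst 4 (total 14).

Oakdale 3; Rivermont 7; Pinehurst 4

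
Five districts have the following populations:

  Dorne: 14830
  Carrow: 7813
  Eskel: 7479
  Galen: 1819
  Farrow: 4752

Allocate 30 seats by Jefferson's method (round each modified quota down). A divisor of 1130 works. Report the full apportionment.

With modified divisor 1130: modified quotas Dorne 13.124, Carrow 6.914, Eskel 6.619, Galen 1.610, Farrow 4.205.
Rounding down: Dorne 13, Carrow 6, Eskel 6, Galen 1, Farrow 4 (total 30).

Dorne: 13, Carrow: 6, Eskel: 6, Galen: 1, Farrow: 4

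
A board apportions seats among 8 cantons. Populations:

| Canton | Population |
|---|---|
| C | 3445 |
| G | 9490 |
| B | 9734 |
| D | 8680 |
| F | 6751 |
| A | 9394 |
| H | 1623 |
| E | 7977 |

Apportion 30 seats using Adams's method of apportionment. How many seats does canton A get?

5

Standard divisor 57094/30 ≈ 1903.133; standard quotas: C 1.810, G 4.987, B 5.115, D 4.561, F 3.547, A 4.936, H 0.853, E 4.192.
Rounding up gives 2, 5, 6, 5, 4, 5, 1, 5 = 33 seats, so the divisor must be adjusted.
With modified divisor 2200: modified quotas C 1.566, G 4.314, B 4.425, D 3.945, F 3.069, A 4.270, H 0.738, E 3.626.
Rounding up: C 2, G 5, B 5, D 4, F 4, A 5, H 1, E 4 (total 30).
A receives 5.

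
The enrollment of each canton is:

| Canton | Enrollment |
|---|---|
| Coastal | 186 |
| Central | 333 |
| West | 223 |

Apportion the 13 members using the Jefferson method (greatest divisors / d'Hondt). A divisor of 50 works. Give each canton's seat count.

With modified divisor 50: modified quotas Coastal 3.720, Central 6.660, West 4.460.
Rounding down: Coastal 3, Central 6, West 4 (total 13).

Coastal 3; Central 6; West 4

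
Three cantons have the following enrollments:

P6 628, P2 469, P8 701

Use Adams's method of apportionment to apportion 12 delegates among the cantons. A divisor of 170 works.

P6=4, P2=3, P8=5

With modified divisor 170: modified quotas P6 3.694, P2 2.759, P8 4.124.
Rounding up: P6 4, P2 3, P8 5 (total 12).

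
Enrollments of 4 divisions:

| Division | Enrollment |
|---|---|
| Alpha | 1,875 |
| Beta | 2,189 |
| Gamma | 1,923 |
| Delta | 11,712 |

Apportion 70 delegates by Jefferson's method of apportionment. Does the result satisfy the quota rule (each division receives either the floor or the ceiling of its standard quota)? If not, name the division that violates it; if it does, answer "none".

Standard quotas: Alpha 7.416, Beta 8.658, Gamma 7.606, Delta 46.321.
Jefferson allocation: Alpha 7, Beta 8, Gamma 7, Delta 48.
Delta has quota 46.321 (lower 46, upper 47) but receives 48 — outside the quota interval.

Delta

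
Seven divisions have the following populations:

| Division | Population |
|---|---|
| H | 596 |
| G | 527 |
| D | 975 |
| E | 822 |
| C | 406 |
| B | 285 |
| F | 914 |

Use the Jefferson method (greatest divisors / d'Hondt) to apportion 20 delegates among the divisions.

Standard divisor 4525/20 ≈ 226.25; standard quotas: H 2.634, G 2.329, D 4.309, E 3.633, C 1.794, B 1.260, F 4.040.
Rounding down gives 2, 2, 4, 3, 1, 1, 4 = 17 seats, so the divisor must be adjusted.
With modified divisor 197: modified quotas H 3.025, G 2.675, D 4.949, E 4.173, C 2.061, B 1.447, F 4.640.
Rounding down: H 3, G 2, D 4, E 4, C 2, B 1, F 4 (total 20).

H 3, G 2, D 4, E 4, C 2, B 1, F 4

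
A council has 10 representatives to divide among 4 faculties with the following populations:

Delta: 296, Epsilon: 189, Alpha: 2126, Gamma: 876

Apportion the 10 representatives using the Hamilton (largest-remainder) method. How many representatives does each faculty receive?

Delta=1, Epsilon=1, Alpha=6, Gamma=2

Total 3487; standard divisor 3487/10 ≈ 348.7.
Standard quotas: Delta 0.849, Epsilon 0.542, Alpha 6.097, Gamma 2.512.
Lower quotas: Delta 0, Epsilon 0, Alpha 6, Gamma 2 (sum 8, leaving 2 seats).
Remainders in descending order: Delta 0.849, Epsilon 0.542, Gamma 0.512, Alpha 0.097.
Largest remainders: Delta, Epsilon receive the extra seats.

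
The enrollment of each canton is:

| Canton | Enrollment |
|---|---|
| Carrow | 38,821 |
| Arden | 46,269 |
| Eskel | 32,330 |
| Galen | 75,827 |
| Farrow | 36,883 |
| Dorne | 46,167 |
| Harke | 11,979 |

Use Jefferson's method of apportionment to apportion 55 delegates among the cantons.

Carrow=7; Arden=9; Eskel=6; Galen=15; Farrow=7; Dorne=9; Harke=2

Standard divisor 288276/55 ≈ 5241.382; standard quotas: Carrow 7.407, Arden 8.828, Eskel 6.168, Galen 14.467, Farrow 7.037, Dorne 8.808, Harke 2.285.
Rounding down gives 7, 8, 6, 14, 7, 8, 2 = 52 seats, so the divisor must be adjusted.
With modified divisor 5000: modified quotas Carrow 7.764, Arden 9.254, Eskel 6.466, Galen 15.165, Farrow 7.377, Dorne 9.233, Harke 2.396.
Rounding down: Carrow 7, Arden 9, Eskel 6, Galen 15, Farrow 7, Dorne 9, Harke 2 (total 55).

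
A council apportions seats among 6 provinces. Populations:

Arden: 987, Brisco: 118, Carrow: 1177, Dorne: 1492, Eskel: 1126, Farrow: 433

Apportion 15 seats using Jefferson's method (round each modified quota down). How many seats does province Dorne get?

5

Standard divisor 5333/15 ≈ 355.533; standard quotas: Arden 2.776, Brisco 0.332, Carrow 3.311, Dorne 4.197, Eskel 3.167, Farrow 1.218.
Rounding down gives 2, 0, 3, 4, 3, 1 = 13 seats, so the divisor must be adjusted.
With modified divisor 296: modified quotas Arden 3.334, Brisco 0.399, Carrow 3.976, Dorne 5.041, Eskel 3.804, Farrow 1.463.
Rounding down: Arden 3, Brisco 0, Carrow 3, Dorne 5, Eskel 3, Farrow 1 (total 15).
Dorne receives 5.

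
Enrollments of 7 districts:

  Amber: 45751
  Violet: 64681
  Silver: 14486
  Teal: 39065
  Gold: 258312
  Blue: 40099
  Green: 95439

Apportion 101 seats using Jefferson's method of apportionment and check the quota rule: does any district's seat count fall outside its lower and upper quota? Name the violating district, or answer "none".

Standard quotas: Amber 8.284, Violet 11.711, Silver 2.623, Teal 7.073, Gold 46.769, Blue 7.260, Green 17.280.
Jefferson allocation: Amber 8, Violet 12, Silver 2, Teal 7, Gold 48, Blue 7, Green 17.
Gold has quota 46.769 (lower 46, upper 47) but receives 48 — outside the quota interval.

Gold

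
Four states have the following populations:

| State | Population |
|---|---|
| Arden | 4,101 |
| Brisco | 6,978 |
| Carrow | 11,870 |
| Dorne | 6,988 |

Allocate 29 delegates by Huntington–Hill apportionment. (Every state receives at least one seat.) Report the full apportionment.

Arden 4, Brisco 7, Carrow 11, Dorne 7

With divisor 1055: modified quotas Arden 3.887, Brisco 6.614, Carrow 11.251, Dorne 6.624.
Geometric-mean thresholds: Arden √(3·4)=3.464, Brisco √(6·7)=6.481, Carrow √(11·12)=11.489, Dorne √(6·7)=6.481.
Each quota rounded against its threshold gives Arden 4, Brisco 7, Carrow 11, Dorne 7 (total 29).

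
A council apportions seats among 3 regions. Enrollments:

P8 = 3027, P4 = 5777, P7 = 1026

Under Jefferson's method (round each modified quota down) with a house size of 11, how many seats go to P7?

1

Standard divisor 9830/11 ≈ 893.636; standard quotas: P8 3.387, P4 6.465, P7 1.148.
Rounding down gives 3, 6, 1 = 10 seats, so the divisor must be adjusted.
With modified divisor 800: modified quotas P8 3.784, P4 7.221, P7 1.282.
Rounding down: P8 3, P4 7, P7 1 (total 11).
P7 receives 1.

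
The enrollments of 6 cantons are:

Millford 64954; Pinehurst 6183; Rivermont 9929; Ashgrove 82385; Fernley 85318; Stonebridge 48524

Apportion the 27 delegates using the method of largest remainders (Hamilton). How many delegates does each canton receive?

Total 297293; standard divisor 297293/27 ≈ 11010.852.
Standard quotas: Millford 5.8991, Pinehurst 0.5615, Rivermont 0.9017, Ashgrove 7.4822, Fernley 7.7485, Stonebridge 4.4069.
Lower quotas: Millford 5, Pinehurst 0, Rivermont 0, Ashgrove 7, Fernley 7, Stonebridge 4 (sum 23, leaving 4 seats).
Remainders in descending order: Rivermont 0.9017, Millford 0.8991, Fernley 0.7485, Pinehurst 0.5615, Ashgrove 0.4822, Stonebridge 0.4069.
Largest remainders: Rivermont, Millford, Fernley, Pinehurst receive the extra seats.

Millford: 6, Pinehurst: 1, Rivermont: 1, Ashgrove: 7, Fernley: 8, Stonebridge: 4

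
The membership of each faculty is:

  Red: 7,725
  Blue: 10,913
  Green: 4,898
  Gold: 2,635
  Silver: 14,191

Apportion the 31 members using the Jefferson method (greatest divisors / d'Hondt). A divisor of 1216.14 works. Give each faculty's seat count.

With modified divisor 1216.14: modified quotas Red 6.352, Blue 8.973, Green 4.027, Gold 2.167, Silver 11.669.
Rounding down: Red 6, Blue 8, Green 4, Gold 2, Silver 11 (total 31).

Red=6; Blue=8; Green=4; Gold=2; Silver=11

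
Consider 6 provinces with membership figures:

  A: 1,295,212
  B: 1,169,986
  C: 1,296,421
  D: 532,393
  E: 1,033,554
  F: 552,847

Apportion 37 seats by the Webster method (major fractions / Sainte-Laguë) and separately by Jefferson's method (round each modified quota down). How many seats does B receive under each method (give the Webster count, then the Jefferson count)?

7 and 8

Webster: A 8, B 7, C 8, D 3, E 7, F 4.
Jefferson: A 8, B 8, C 8, D 3, E 7, F 3.
B gets 7 under Webster and 8 under Jefferson.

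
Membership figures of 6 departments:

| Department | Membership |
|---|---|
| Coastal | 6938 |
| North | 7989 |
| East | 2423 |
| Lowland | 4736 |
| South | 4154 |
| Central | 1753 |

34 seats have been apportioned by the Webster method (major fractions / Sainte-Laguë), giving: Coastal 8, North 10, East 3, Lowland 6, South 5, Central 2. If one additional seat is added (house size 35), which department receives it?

Priority for the next seat is population ÷ (current seats + 0.5).
Priorities: Coastal 816.235, North 760.857, East 692.286, Lowland 728.615, South 755.273, Central 701.200.
Highest priority: Coastal.

Coastal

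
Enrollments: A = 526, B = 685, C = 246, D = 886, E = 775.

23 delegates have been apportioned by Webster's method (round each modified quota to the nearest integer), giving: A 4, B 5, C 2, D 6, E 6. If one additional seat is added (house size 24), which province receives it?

Priority for the next seat is population ÷ (current seats + 0.5).
Priorities: A 116.889, B 124.545, C 98.400, D 136.308, E 119.231.
Highest priority: D.

D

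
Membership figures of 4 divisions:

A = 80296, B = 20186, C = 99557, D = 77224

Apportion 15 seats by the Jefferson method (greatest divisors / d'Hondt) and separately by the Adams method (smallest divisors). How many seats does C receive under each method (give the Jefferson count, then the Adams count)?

Jefferson: A 4, B 1, C 6, D 4.
Adams: A 4, B 2, C 5, D 4.
C gets 6 under Jefferson and 5 under Adams.

6 and 5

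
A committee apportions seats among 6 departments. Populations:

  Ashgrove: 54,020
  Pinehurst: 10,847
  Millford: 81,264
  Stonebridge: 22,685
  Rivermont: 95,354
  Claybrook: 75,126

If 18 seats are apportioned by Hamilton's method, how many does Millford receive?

Total 339296; standard divisor 339296/18 ≈ 18849.778.
Standard quotas: Ashgrove 2.8658, Pinehurst 0.5754, Millford 4.3111, Stonebridge 1.2035, Rivermont 5.0586, Claybrook 3.9855.
Lower quotas: Ashgrove 2, Pinehurst 0, Millford 4, Stonebridge 1, Rivermont 5, Claybrook 3 (sum 15, leaving 3 seats).
Remainders in descending order: Claybrook 0.9855, Ashgrove 0.8658, Pinehurst 0.5754, Millford 0.3111, Stonebridge 0.2035, Rivermont 0.0586.
Largest remainders: Claybrook, Ashgrove, Pinehurst receive the extra seats.
Millford receives 4.

4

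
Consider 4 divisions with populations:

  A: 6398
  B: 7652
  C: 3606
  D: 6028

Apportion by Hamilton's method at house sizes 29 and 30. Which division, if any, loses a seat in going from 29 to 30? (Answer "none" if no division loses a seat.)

C

At 29 seats: A 8, B 9, C 5, D 7.
At 30 seats: A 8, B 10, C 4, D 8.
C drops from 5 to 4.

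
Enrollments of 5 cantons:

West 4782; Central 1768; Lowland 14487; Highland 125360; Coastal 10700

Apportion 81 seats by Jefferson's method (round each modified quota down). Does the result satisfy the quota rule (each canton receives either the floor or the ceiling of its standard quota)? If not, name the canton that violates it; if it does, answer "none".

Standard quotas: West 2.466, Central 0.912, Lowland 7.470, Highland 64.636, Coastal 5.517.
Jefferson allocation: West 2, Central 0, Lowland 7, Highland 67, Coastal 5.
Highland has quota 64.636 (lower 64, upper 65) but receives 67 — outside the quota interval.

Highland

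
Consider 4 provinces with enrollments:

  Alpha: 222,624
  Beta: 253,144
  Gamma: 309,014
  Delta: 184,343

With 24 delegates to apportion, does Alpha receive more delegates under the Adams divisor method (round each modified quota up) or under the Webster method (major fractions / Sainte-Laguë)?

Adams

Adams: Alpha 6, Beta 6, Gamma 7, Delta 5.
Webster: Alpha 5, Beta 6, Gamma 8, Delta 5.
Alpha gets 6 under Adams and 5 under Webster.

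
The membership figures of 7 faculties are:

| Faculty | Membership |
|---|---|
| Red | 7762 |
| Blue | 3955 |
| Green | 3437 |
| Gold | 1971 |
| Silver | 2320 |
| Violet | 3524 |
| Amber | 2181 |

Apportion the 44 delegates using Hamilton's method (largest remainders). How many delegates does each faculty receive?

Red=14, Blue=7, Green=6, Gold=3, Silver=4, Violet=6, Amber=4

Standard divisor: 25150 ÷ 44 ≈ 571.591.
Standard quotas: Red 13.5796, Blue 6.9193, Green 6.0130, Gold 3.4483, Silver 4.0588, Violet 6.1652, Amber 3.8157.
Lower quotas: Red 13, Blue 6, Green 6, Gold 3, Silver 4, Violet 6, Amber 3 (sum 41, leaving 3 seats).
Remainders in descending order: Blue 0.9193, Amber 0.8157, Red 0.5796, Gold 0.4483, Violet 0.1652, Silver 0.0588, Green 0.0130.
The surplus seats go to Blue, Amber, Red.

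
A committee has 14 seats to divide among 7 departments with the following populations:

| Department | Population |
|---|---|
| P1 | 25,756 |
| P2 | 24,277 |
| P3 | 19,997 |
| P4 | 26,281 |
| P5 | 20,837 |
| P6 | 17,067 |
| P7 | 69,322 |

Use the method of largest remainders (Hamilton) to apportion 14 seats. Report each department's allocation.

The standard divisor is 203537/14 ≈ 14538.357.
Standard quotas: P1 1.7716, P2 1.6699, P3 1.3755, P4 1.8077, P5 1.4332, P6 1.1739, P7 4.7682.
Lower quotas: P1 1, P2 1, P3 1, P4 1, P5 1, P6 1, P7 4 (sum 10, leaving 4 seats).
Remainders in descending order: P4 0.8077, P1 0.7716, P7 0.7682, P2 0.6699, P5 0.4332, P3 0.3755, P6 0.1739.
The surplus seats go to P4, P1, P7, P2.

P1: 2; P2: 2; P3: 1; P4: 2; P5: 1; P6: 1; P7: 5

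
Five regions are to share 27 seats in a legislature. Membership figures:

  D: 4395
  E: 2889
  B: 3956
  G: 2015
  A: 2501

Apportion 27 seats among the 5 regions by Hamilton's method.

D: 8, E: 5, B: 7, G: 3, A: 4

The standard divisor is 15756/27 ≈ 583.556.
Standard quotas: D 7.531, E 4.951, B 6.779, G 3.453, A 4.286.
Lower quotas: D 7, E 4, B 6, G 3, A 4 (sum 24, leaving 3 seats).
Remainders in descending order: E 0.951, B 0.779, D 0.531, G 0.453, A 0.286.
The surplus seats go to E, B, D.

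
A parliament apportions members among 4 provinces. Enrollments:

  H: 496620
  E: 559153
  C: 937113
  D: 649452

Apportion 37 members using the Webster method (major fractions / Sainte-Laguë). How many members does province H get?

7

Standard divisor 2642338/37 ≈ 71414.541; standard quotas: H 6.954, E 7.830, C 13.122, D 9.094.
Rounding to the nearest integer gives H 7, E 8, C 13, D 9 — total 37, matching the house size, so no adjustment is needed.
H receives 7.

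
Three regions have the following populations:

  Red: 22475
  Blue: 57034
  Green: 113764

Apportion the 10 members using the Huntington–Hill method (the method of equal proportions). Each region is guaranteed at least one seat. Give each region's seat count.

With divisor 19162: modified quotas Red 1.173, Blue 2.976, Green 5.937.
Geometric-mean thresholds: Red √(1·2)=1.414, Blue √(2·3)=2.449, Green √(5·6)=5.477.
Each quota rounded against its threshold gives Red 1, Blue 3, Green 6 (total 10).

Red: 1, Blue: 3, Green: 6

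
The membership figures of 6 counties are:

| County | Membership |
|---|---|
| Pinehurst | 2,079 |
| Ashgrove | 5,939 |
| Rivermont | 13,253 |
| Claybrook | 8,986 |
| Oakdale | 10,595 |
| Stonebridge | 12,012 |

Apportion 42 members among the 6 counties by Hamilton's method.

Pinehurst=2; Ashgrove=5; Rivermont=10; Claybrook=7; Oakdale=8; Stonebridge=10

Total 52864; standard divisor 52864/42 ≈ 1258.667.
Standard quotas: Pinehurst 1.6517, Ashgrove 4.7185, Rivermont 10.5294, Claybrook 7.1393, Oakdale 8.4176, Stonebridge 9.5434.
Lower quotas: Pinehurst 1, Ashgrove 4, Rivermont 10, Claybrook 7, Oakdale 8, Stonebridge 9 (sum 39, leaving 3 seats).
Remainders in descending order: Ashgrove 0.7185, Pinehurst 0.6517, Stonebridge 0.5434, Rivermont 0.5294, Oakdale 0.4176, Claybrook 0.1393.
The surplus seats go to Ashgrove, Pinehurst, Stonebridge.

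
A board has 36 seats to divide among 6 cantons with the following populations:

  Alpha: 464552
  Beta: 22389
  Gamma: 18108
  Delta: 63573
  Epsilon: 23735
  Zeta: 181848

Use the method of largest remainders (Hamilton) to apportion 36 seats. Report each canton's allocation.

The standard divisor is 774205/36 ≈ 21505.694.
Standard quotas: Alpha 21.6013, Beta 1.0411, Gamma 0.8420, Delta 2.9561, Epsilon 1.1037, Zeta 8.4558.
Lower quotas: Alpha 21, Beta 1, Gamma 0, Delta 2, Epsilon 1, Zeta 8 (sum 33, leaving 3 seats).
Remainders in descending order: Delta 0.9561, Gamma 0.8420, Alpha 0.6013, Zeta 0.4558, Epsilon 0.1037, Beta 0.0411.
Largest remainders: Delta, Gamma, Alpha receive the extra seats.

Alpha 22; Beta 1; Gamma 1; Delta 3; Epsilon 1; Zeta 8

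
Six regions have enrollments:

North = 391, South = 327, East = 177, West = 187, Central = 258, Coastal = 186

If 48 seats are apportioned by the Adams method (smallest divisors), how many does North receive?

Standard divisor 1526/48 ≈ 31.792; standard quotas: North 12.299, South 10.286, East 5.567, West 5.882, Central 8.115, Coastal 5.851.
Rounding up gives 13, 11, 6, 6, 9, 6 = 51 seats, so the divisor must be adjusted.
With modified divisor 34: modified quotas North 11.500, South 9.618, East 5.206, West 5.500, Central 7.588, Coastal 5.471.
Rounding up: North 12, South 10, East 6, West 6, Central 8, Coastal 6 (total 48).
North receives 12.

12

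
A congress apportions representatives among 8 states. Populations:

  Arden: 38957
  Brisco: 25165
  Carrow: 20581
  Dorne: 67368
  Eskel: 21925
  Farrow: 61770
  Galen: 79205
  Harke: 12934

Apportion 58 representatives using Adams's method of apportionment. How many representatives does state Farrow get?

Standard divisor 327905/58 ≈ 5653.534; standard quotas: Arden 6.891, Brisco 4.451, Carrow 3.640, Dorne 11.916, Eskel 3.878, Farrow 10.926, Galen 14.010, Harke 2.288.
Rounding up gives 7, 5, 4, 12, 4, 11, 15, 3 = 61 seats, so the divisor must be adjusted.
With modified divisor 6150: modified quotas Arden 6.334, Brisco 4.092, Carrow 3.347, Dorne 10.954, Eskel 3.565, Farrow 10.044, Galen 12.879, Harke 2.103.
Rounding up: Arden 7, Brisco 5, Carrow 4, Dorne 11, Eskel 4, Farrow 11, Galen 13, Harke 3 (total 58).
Farrow receives 11.

11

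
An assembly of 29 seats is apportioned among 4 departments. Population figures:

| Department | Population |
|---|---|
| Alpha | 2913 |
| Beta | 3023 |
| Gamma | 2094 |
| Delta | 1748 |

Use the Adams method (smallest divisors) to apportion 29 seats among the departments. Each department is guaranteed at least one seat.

Standard divisor 9778/29 ≈ 337.172; standard quotas: Alpha 8.639, Beta 8.966, Gamma 6.210, Delta 5.184.
Rounding up gives 9, 9, 7, 6 = 31 seats, so the divisor must be adjusted.
With modified divisor 360: modified quotas Alpha 8.092, Beta 8.397, Gamma 5.817, Delta 4.856.
Rounding up: Alpha 9, Beta 9, Gamma 6, Delta 5 (total 29).

Alpha 9, Beta 9, Gamma 6, Delta 5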